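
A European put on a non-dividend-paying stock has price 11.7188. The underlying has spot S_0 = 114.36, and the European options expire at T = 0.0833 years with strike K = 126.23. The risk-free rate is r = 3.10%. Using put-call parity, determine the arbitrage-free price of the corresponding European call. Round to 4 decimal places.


Answer: Call price = 0.1743

Derivation:
Put-call parity: C - P = S_0 * exp(-qT) - K * exp(-rT).
S_0 * exp(-qT) = 114.3600 * 1.00000000 = 114.36000000
K * exp(-rT) = 126.2300 * 0.99742103 = 125.90445678
C = P + S*exp(-qT) - K*exp(-rT)
C = 11.7188 + 114.36000000 - 125.90445678 = 0.1743


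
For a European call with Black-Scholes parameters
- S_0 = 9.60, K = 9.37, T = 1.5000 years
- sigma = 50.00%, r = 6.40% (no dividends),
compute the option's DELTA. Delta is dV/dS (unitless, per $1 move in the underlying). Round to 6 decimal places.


Answer: Delta = 0.692361

Derivation:
d1 = 0.5025536492; d2 = -0.1098187865
phi(d1) = 0.3516149415; exp(-qT) = 1.0000000000; exp(-rT) = 0.9084640161
N(d1) = 0.6923609379
Delta = exp(-qT) * N(d1) = 1.0000000000 * 0.6923609379 = 0.692361


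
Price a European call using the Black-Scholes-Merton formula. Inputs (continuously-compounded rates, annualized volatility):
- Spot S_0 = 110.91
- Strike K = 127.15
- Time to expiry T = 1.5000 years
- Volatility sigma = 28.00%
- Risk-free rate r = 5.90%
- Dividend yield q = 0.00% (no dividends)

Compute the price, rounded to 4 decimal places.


d1 = (ln(S/K) + (r - q + 0.5*sigma^2) * T) / (sigma * sqrt(T)) = 0.03106061
d2 = d1 - sigma * sqrt(T) = -0.31186796
exp(-rT) = 0.91530311; exp(-qT) = 1.00000000
C = S_0 * exp(-qT) * N(d1) - K * exp(-rT) * N(d2)
N(d1) = 0.51238940; N(d2) = 0.37757044
C = 110.9100 * 1.00000000 * 0.51238940 - 127.1500 * 0.91530311 * 0.37757044 = 12.8872

Answer: Price = 12.8872


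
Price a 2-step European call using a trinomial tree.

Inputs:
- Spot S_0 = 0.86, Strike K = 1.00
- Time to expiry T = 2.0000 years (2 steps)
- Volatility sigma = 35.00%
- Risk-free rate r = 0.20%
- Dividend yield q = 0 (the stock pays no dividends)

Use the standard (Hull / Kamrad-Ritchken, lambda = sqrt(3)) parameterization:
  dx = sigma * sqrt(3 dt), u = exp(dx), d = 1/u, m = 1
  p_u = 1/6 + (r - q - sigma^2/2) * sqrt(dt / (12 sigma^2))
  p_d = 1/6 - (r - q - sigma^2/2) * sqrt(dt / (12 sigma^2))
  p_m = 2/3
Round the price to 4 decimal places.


dt = T/N = 1.000000; dx = sigma*sqrt(3*dt) = 0.606218
u = exp(dx) = 1.833484; d = 1/u = 0.545410
p_u = 0.117798, p_m = 0.666667, p_d = 0.215535
Discount per step: exp(-r*dt) = 0.998002
Stock lattice S(k, j) with j the centered position index:
  k=0: S(0,+0) = 0.8600
  k=1: S(1,-1) = 0.4691; S(1,+0) = 0.8600; S(1,+1) = 1.5768
  k=2: S(2,-2) = 0.2558; S(2,-1) = 0.4691; S(2,+0) = 0.8600; S(2,+1) = 1.5768; S(2,+2) = 2.8910
Terminal payoffs V(N, j) = max(S_T - K, 0):
  V(2,-2) = 0.000000; V(2,-1) = 0.000000; V(2,+0) = 0.000000; V(2,+1) = 0.576796; V(2,+2) = 1.891030
Backward induction: V(k, j) = exp(-r*dt) * [p_u * V(k+1, j+1) + p_m * V(k+1, j) + p_d * V(k+1, j-1)]
  V(1,-1) = exp(-r*dt) * [p_u*0.000000 + p_m*0.000000 + p_d*0.000000] = 0.000000
  V(1,+0) = exp(-r*dt) * [p_u*0.576796 + p_m*0.000000 + p_d*0.000000] = 0.067810
  V(1,+1) = exp(-r*dt) * [p_u*1.891030 + p_m*0.576796 + p_d*0.000000] = 0.606077
  V(0,+0) = exp(-r*dt) * [p_u*0.606077 + p_m*0.067810 + p_d*0.000000] = 0.116368

Answer: Price = V(0,0) = 0.1164


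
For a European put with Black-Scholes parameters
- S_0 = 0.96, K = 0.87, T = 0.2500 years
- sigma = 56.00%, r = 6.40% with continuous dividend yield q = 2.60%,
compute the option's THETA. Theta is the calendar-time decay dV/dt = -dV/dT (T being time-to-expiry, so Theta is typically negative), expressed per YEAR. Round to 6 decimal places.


d1 = 0.5255002600; d2 = 0.2455002600
phi(d1) = 0.3474919447; exp(-qT) = 0.9935210793; exp(-rT) = 0.9841273201
Theta = -S*exp(-qT)*phi(d1)*sigma/(2*sqrt(T)) + r*K*exp(-rT)*N(-d2) - q*S*exp(-qT)*N(-d1)
N(-d1) = 0.2996177363; N(-d2) = 0.4030345534; sqrt(T) = 0.5000000000
Term 1 = -0.9600 * 0.9935210793 * 0.3474919447 * 0.5600 / (2 * 0.5000000000) = -0.1856013315
Term 2 = 0.0640 * 0.8700 * 0.9841273201 * 0.4030345534 = 0.0220847657
Term 3 = -0.0260 * 0.9600 * 0.9935210793 * 0.2996177363 = -0.0074300064
Theta = -0.1856013315 + (0.0220847657) + (-0.0074300064) = -0.170947

Answer: Theta = -0.170947


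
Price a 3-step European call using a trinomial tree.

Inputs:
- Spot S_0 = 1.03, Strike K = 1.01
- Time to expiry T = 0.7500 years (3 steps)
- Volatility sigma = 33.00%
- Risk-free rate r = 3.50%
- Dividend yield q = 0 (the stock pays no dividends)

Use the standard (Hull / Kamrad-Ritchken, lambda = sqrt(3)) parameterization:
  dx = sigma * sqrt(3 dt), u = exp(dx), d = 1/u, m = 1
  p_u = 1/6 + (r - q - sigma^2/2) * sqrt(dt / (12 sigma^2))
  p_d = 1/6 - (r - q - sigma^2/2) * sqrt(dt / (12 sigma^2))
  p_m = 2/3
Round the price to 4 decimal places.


dt = T/N = 0.250000; dx = sigma*sqrt(3*dt) = 0.285788
u = exp(dx) = 1.330811; d = 1/u = 0.751422
p_u = 0.158159, p_m = 0.666667, p_d = 0.175174
Discount per step: exp(-r*dt) = 0.991288
Stock lattice S(k, j) with j the centered position index:
  k=0: S(0,+0) = 1.0300
  k=1: S(1,-1) = 0.7740; S(1,+0) = 1.0300; S(1,+1) = 1.3707
  k=2: S(2,-2) = 0.5816; S(2,-1) = 0.7740; S(2,+0) = 1.0300; S(2,+1) = 1.3707; S(2,+2) = 1.8242
  k=3: S(3,-3) = 0.4370; S(3,-2) = 0.5816; S(3,-1) = 0.7740; S(3,+0) = 1.0300; S(3,+1) = 1.3707; S(3,+2) = 1.8242; S(3,+3) = 2.4277
Terminal payoffs V(N, j) = max(S_T - K, 0):
  V(3,-3) = 0.000000; V(3,-2) = 0.000000; V(3,-1) = 0.000000; V(3,+0) = 0.020000; V(3,+1) = 0.360735; V(3,+2) = 0.814189; V(3,+3) = 1.417651
Backward induction: V(k, j) = exp(-r*dt) * [p_u * V(k+1, j+1) + p_m * V(k+1, j) + p_d * V(k+1, j-1)]
  V(2,-2) = exp(-r*dt) * [p_u*0.000000 + p_m*0.000000 + p_d*0.000000] = 0.000000
  V(2,-1) = exp(-r*dt) * [p_u*0.020000 + p_m*0.000000 + p_d*0.000000] = 0.003136
  V(2,+0) = exp(-r*dt) * [p_u*0.360735 + p_m*0.020000 + p_d*0.000000] = 0.069774
  V(2,+1) = exp(-r*dt) * [p_u*0.814189 + p_m*0.360735 + p_d*0.020000] = 0.369518
  V(2,+2) = exp(-r*dt) * [p_u*1.417651 + p_m*0.814189 + p_d*0.360735] = 0.822966
  V(1,-1) = exp(-r*dt) * [p_u*0.069774 + p_m*0.003136 + p_d*0.000000] = 0.013011
  V(1,+0) = exp(-r*dt) * [p_u*0.369518 + p_m*0.069774 + p_d*0.003136] = 0.104589
  V(1,+1) = exp(-r*dt) * [p_u*0.822966 + p_m*0.369518 + p_d*0.069774] = 0.385341
  V(0,+0) = exp(-r*dt) * [p_u*0.385341 + p_m*0.104589 + p_d*0.013011] = 0.131792

Answer: Price = V(0,0) = 0.1318


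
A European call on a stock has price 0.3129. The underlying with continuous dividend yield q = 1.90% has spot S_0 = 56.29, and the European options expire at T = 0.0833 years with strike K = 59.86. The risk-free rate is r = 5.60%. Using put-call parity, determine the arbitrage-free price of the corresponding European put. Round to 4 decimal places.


Put-call parity: C - P = S_0 * exp(-qT) - K * exp(-rT).
S_0 * exp(-qT) = 56.2900 * 0.99841855 = 56.20098028
K * exp(-rT) = 59.8600 * 0.99534606 = 59.58141535
P = C - S*exp(-qT) + K*exp(-rT)
P = 0.3129 - 56.20098028 + 59.58141535 = 3.6933

Answer: Put price = 3.6933


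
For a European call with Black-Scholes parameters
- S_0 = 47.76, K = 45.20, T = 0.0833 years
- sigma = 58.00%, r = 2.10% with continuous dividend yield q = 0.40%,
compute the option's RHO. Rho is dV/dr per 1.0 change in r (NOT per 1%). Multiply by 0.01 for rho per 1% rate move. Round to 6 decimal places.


Answer: Rho = 2.255899

Derivation:
d1 = 0.4212625301; d2 = 0.2538644417
phi(d1) = 0.3650687479; exp(-qT) = 0.9996668555; exp(-rT) = 0.9982522291
N(d2) = 0.6001998568
Rho = K*T*exp(-rT)*N(d2) = 45.2000 * 0.0833 * 0.9982522291 * 0.6001998568 = 2.255899


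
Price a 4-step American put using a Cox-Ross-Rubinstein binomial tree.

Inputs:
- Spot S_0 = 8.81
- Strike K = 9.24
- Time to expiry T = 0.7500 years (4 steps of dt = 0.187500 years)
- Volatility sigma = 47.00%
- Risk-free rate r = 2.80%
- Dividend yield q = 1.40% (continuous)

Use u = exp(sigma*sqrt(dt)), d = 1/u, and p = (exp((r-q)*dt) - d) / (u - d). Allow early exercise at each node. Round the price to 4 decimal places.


dt = T/N = 0.187500
u = exp(sigma*sqrt(dt)) = 1.225705; d = 1/u = 0.815857
p = (exp((r-q)*dt) - d) / (u - d) = 0.455709
Discount per step: exp(-r*dt) = 0.994764
Stock lattice S(k, i) with i counting down-moves:
  k=0: S(0,0) = 8.8100
  k=1: S(1,0) = 10.7985; S(1,1) = 7.1877
  k=2: S(2,0) = 13.2357; S(2,1) = 8.8100; S(2,2) = 5.8641
  k=3: S(3,0) = 16.2231; S(3,1) = 10.7985; S(3,2) = 7.1877; S(3,3) = 4.7843
  k=4: S(4,0) = 19.8847; S(4,1) = 13.2357; S(4,2) = 8.8100; S(4,3) = 5.8641; S(4,4) = 3.9033
Terminal payoffs V(N, i) = max(K - S_T, 0):
  V(4,0) = 0.000000; V(4,1) = 0.000000; V(4,2) = 0.430000; V(4,3) = 3.375862; V(4,4) = 5.336695
Backward induction: V(k, i) = exp(-r*dt) * [p * V(k+1, i) + (1-p) * V(k+1, i+1)]; then take max(V_cont, immediate exercise) for American.
  V(3,0) = exp(-r*dt) * [p*0.000000 + (1-p)*0.000000] = 0.000000; exercise = 0.000000; V(3,0) = max -> 0.000000
  V(3,1) = exp(-r*dt) * [p*0.000000 + (1-p)*0.430000] = 0.232820; exercise = 0.000000; V(3,1) = max -> 0.232820
  V(3,2) = exp(-r*dt) * [p*0.430000 + (1-p)*3.375862] = 2.022758; exercise = 2.052298; V(3,2) = max -> 2.052298
  V(3,3) = exp(-r*dt) * [p*3.375862 + (1-p)*5.336695] = 4.419860; exercise = 4.455701; V(3,3) = max -> 4.455701
  V(2,0) = exp(-r*dt) * [p*0.000000 + (1-p)*0.232820] = 0.126058; exercise = 0.000000; V(2,0) = max -> 0.126058
  V(2,1) = exp(-r*dt) * [p*0.232820 + (1-p)*2.052298] = 1.216741; exercise = 0.430000; V(2,1) = max -> 1.216741
  V(2,2) = exp(-r*dt) * [p*2.052298 + (1-p)*4.455701] = 3.342852; exercise = 3.375862; V(2,2) = max -> 3.375862
  V(1,0) = exp(-r*dt) * [p*0.126058 + (1-p)*1.216741] = 0.715938; exercise = 0.000000; V(1,0) = max -> 0.715938
  V(1,1) = exp(-r*dt) * [p*1.216741 + (1-p)*3.375862] = 2.379406; exercise = 2.052298; V(1,1) = max -> 2.379406
  V(0,0) = exp(-r*dt) * [p*0.715938 + (1-p)*2.379406] = 1.612859; exercise = 0.430000; V(0,0) = max -> 1.612859

Answer: Price = V(0,0) = 1.6129


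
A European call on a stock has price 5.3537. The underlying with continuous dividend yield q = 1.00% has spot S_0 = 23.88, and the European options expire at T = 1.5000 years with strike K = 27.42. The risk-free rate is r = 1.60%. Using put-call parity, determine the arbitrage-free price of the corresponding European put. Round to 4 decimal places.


Answer: Put price = 8.5990

Derivation:
Put-call parity: C - P = S_0 * exp(-qT) - K * exp(-rT).
S_0 * exp(-qT) = 23.8800 * 0.98511194 = 23.52447312
K * exp(-rT) = 27.4200 * 0.97628571 = 26.76975416
P = C - S*exp(-qT) + K*exp(-rT)
P = 5.3537 - 23.52447312 + 26.76975416 = 8.5990


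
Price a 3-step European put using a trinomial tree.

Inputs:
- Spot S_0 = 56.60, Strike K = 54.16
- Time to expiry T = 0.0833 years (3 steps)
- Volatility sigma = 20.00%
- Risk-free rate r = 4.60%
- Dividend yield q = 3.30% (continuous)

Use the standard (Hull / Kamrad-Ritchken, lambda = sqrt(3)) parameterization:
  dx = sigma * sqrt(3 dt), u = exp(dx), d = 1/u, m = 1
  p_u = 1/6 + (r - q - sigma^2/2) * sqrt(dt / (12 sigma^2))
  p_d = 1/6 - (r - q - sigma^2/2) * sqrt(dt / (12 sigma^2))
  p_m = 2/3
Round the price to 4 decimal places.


dt = T/N = 0.027767; dx = sigma*sqrt(3*dt) = 0.057723
u = exp(dx) = 1.059422; d = 1/u = 0.943911
p_u = 0.164983, p_m = 0.666667, p_d = 0.168350
Discount per step: exp(-r*dt) = 0.998724
Stock lattice S(k, j) with j the centered position index:
  k=0: S(0,+0) = 56.6000
  k=1: S(1,-1) = 53.4254; S(1,+0) = 56.6000; S(1,+1) = 59.9633
  k=2: S(2,-2) = 50.4288; S(2,-1) = 53.4254; S(2,+0) = 56.6000; S(2,+1) = 59.9633; S(2,+2) = 63.5264
  k=3: S(3,-3) = 47.6003; S(3,-2) = 50.4288; S(3,-1) = 53.4254; S(3,+0) = 56.6000; S(3,+1) = 59.9633; S(3,+2) = 63.5264; S(3,+3) = 67.3013
Terminal payoffs V(N, j) = max(K - S_T, 0):
  V(3,-3) = 6.559725; V(3,-2) = 3.731221; V(3,-1) = 0.734642; V(3,+0) = 0.000000; V(3,+1) = 0.000000; V(3,+2) = 0.000000; V(3,+3) = 0.000000
Backward induction: V(k, j) = exp(-r*dt) * [p_u * V(k+1, j+1) + p_m * V(k+1, j) + p_d * V(k+1, j-1)]
  V(2,-2) = exp(-r*dt) * [p_u*0.734642 + p_m*3.731221 + p_d*6.559725] = 3.708276
  V(2,-1) = exp(-r*dt) * [p_u*0.000000 + p_m*0.734642 + p_d*3.731221] = 1.116486
  V(2,+0) = exp(-r*dt) * [p_u*0.000000 + p_m*0.000000 + p_d*0.734642] = 0.123519
  V(2,+1) = exp(-r*dt) * [p_u*0.000000 + p_m*0.000000 + p_d*0.000000] = 0.000000
  V(2,+2) = exp(-r*dt) * [p_u*0.000000 + p_m*0.000000 + p_d*0.000000] = 0.000000
  V(1,-1) = exp(-r*dt) * [p_u*0.123519 + p_m*1.116486 + p_d*3.708276] = 1.387219
  V(1,+0) = exp(-r*dt) * [p_u*0.000000 + p_m*0.123519 + p_d*1.116486] = 0.269962
  V(1,+1) = exp(-r*dt) * [p_u*0.000000 + p_m*0.000000 + p_d*0.123519] = 0.020768
  V(0,+0) = exp(-r*dt) * [p_u*0.020768 + p_m*0.269962 + p_d*1.387219] = 0.416407

Answer: Price = V(0,0) = 0.4164


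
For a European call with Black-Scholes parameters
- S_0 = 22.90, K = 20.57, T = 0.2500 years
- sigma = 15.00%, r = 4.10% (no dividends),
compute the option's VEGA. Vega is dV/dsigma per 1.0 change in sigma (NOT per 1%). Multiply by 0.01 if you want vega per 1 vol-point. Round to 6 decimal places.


Answer: Vega = 1.260159

Derivation:
d1 = 1.6048760919; d2 = 1.5298760919
phi(d1) = 0.1100575170; exp(-qT) = 1.0000000000; exp(-rT) = 0.9898023522
Vega = S * exp(-qT) * phi(d1) * sqrt(T) = 22.9000 * 1.0000000000 * 0.1100575170 * 0.5000000000 = 1.260159


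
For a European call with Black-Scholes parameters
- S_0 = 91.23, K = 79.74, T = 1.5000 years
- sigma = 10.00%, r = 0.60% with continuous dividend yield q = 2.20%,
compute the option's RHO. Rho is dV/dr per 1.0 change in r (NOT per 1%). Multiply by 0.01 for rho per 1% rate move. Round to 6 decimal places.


Answer: Rho = 94.840241

Derivation:
d1 = 0.9643841029; d2 = 0.8419096157
phi(d1) = 0.2505850533; exp(-qT) = 0.9675385596; exp(-rT) = 0.9910403788
N(d2) = 0.8000807262
Rho = K*T*exp(-rT)*N(d2) = 79.7400 * 1.5000 * 0.9910403788 * 0.8000807262 = 94.840241


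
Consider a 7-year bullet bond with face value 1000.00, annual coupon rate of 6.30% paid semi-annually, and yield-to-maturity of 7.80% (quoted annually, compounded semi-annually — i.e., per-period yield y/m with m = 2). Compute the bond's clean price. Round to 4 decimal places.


Coupon per period c = face * coupon_rate / m = 31.500000
Periods per year m = 2; per-period yield y/m = 0.039000
Number of cashflows N = 14
Cashflows (t years, CF_t, discount factor 1/(1+y/m)^(m*t), PV):
  t = 0.5000: CF_t = 31.500000, DF = 0.962464, PV = 30.317613
  t = 1.0000: CF_t = 31.500000, DF = 0.926337, PV = 29.179608
  t = 1.5000: CF_t = 31.500000, DF = 0.891566, PV = 28.084320
  t = 2.0000: CF_t = 31.500000, DF = 0.858100, PV = 27.030144
  t = 2.5000: CF_t = 31.500000, DF = 0.825890, PV = 26.015538
  t = 3.0000: CF_t = 31.500000, DF = 0.794889, PV = 25.039017
  t = 3.5000: CF_t = 31.500000, DF = 0.765052, PV = 24.099150
  t = 4.0000: CF_t = 31.500000, DF = 0.736335, PV = 23.194562
  t = 4.5000: CF_t = 31.500000, DF = 0.708696, PV = 22.323929
  t = 5.0000: CF_t = 31.500000, DF = 0.682094, PV = 21.485976
  t = 5.5000: CF_t = 31.500000, DF = 0.656491, PV = 20.679476
  t = 6.0000: CF_t = 31.500000, DF = 0.631849, PV = 19.903249
  t = 6.5000: CF_t = 31.500000, DF = 0.608132, PV = 19.156159
  t = 7.0000: CF_t = 1031.500000, DF = 0.585305, PV = 603.742247
Price P = sum_t PV_t = 920.250987

Answer: Price = 920.2510


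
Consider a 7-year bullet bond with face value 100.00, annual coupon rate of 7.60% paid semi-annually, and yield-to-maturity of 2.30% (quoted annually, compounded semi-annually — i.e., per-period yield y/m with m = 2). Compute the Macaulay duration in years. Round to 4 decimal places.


Coupon per period c = face * coupon_rate / m = 3.800000
Periods per year m = 2; per-period yield y/m = 0.011500
Number of cashflows N = 14
Cashflows (t years, CF_t, discount factor 1/(1+y/m)^(m*t), PV):
  t = 0.5000: CF_t = 3.800000, DF = 0.988631, PV = 3.756797
  t = 1.0000: CF_t = 3.800000, DF = 0.977391, PV = 3.714085
  t = 1.5000: CF_t = 3.800000, DF = 0.966279, PV = 3.671858
  t = 2.0000: CF_t = 3.800000, DF = 0.955293, PV = 3.630112
  t = 2.5000: CF_t = 3.800000, DF = 0.944432, PV = 3.588841
  t = 3.0000: CF_t = 3.800000, DF = 0.933694, PV = 3.548038
  t = 3.5000: CF_t = 3.800000, DF = 0.923079, PV = 3.507700
  t = 4.0000: CF_t = 3.800000, DF = 0.912584, PV = 3.467820
  t = 4.5000: CF_t = 3.800000, DF = 0.902209, PV = 3.428393
  t = 5.0000: CF_t = 3.800000, DF = 0.891951, PV = 3.389415
  t = 5.5000: CF_t = 3.800000, DF = 0.881810, PV = 3.350880
  t = 6.0000: CF_t = 3.800000, DF = 0.871785, PV = 3.312783
  t = 6.5000: CF_t = 3.800000, DF = 0.861873, PV = 3.275119
  t = 7.0000: CF_t = 103.800000, DF = 0.852075, PV = 88.445336
Price P = sum_t PV_t = 134.087175
Macaulay numerator sum_t t * PV_t:
  t * PV_t at t = 0.5000: 1.878398
  t * PV_t at t = 1.0000: 3.714085
  t * PV_t at t = 1.5000: 5.507788
  t * PV_t at t = 2.0000: 7.260224
  t * PV_t at t = 2.5000: 8.972101
  t * PV_t at t = 3.0000: 10.644114
  t * PV_t at t = 3.5000: 12.276948
  t * PV_t at t = 4.0000: 13.871278
  t * PV_t at t = 4.5000: 15.427769
  t * PV_t at t = 5.0000: 16.947074
  t * PV_t at t = 5.5000: 18.429838
  t * PV_t at t = 6.0000: 19.876696
  t * PV_t at t = 6.5000: 21.288273
  t * PV_t at t = 7.0000: 619.117349
Macaulay duration D = (sum_t t * PV_t) / P = 775.211937 / 134.087175 = 5.781403

Answer: Macaulay duration = 5.7814 years


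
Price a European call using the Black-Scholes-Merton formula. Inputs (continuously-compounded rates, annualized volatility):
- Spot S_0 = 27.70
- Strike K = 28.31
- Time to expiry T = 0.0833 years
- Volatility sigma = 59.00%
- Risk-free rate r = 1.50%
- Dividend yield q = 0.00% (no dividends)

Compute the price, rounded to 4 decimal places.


Answer: Price = 1.6254

Derivation:
d1 = (ln(S/K) + (r - q + 0.5*sigma^2) * T) / (sigma * sqrt(T)) = -0.03543969
d2 = d1 - sigma * sqrt(T) = -0.20572395
exp(-rT) = 0.99875128; exp(-qT) = 1.00000000
C = S_0 * exp(-qT) * N(d1) - K * exp(-rT) * N(d2)
N(d1) = 0.48586457; N(d2) = 0.41850327
C = 27.7000 * 1.00000000 * 0.48586457 - 28.3100 * 0.99875128 * 0.41850327 = 1.6254


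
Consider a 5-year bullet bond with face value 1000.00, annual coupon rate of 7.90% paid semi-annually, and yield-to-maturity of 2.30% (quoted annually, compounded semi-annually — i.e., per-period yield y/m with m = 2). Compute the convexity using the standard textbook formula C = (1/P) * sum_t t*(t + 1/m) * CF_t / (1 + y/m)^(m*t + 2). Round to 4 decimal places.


Answer: Convexity = 22.0587

Derivation:
Coupon per period c = face * coupon_rate / m = 39.500000
Periods per year m = 2; per-period yield y/m = 0.011500
Number of cashflows N = 10
Cashflows (t years, CF_t, discount factor 1/(1+y/m)^(m*t), PV):
  t = 0.5000: CF_t = 39.500000, DF = 0.988631, PV = 39.050914
  t = 1.0000: CF_t = 39.500000, DF = 0.977391, PV = 38.606935
  t = 1.5000: CF_t = 39.500000, DF = 0.966279, PV = 38.168003
  t = 2.0000: CF_t = 39.500000, DF = 0.955293, PV = 37.734061
  t = 2.5000: CF_t = 39.500000, DF = 0.944432, PV = 37.305053
  t = 3.0000: CF_t = 39.500000, DF = 0.933694, PV = 36.880922
  t = 3.5000: CF_t = 39.500000, DF = 0.923079, PV = 36.461614
  t = 4.0000: CF_t = 39.500000, DF = 0.912584, PV = 36.047072
  t = 4.5000: CF_t = 39.500000, DF = 0.902209, PV = 35.637244
  t = 5.0000: CF_t = 1039.500000, DF = 0.891951, PV = 927.183347
Price P = sum_t PV_t = 1263.075165
Convexity numerator sum_t t*(t + 1/m) * CF_t / (1+y/m)^(m*t + 2):
  t = 0.5000: term = 19.084001
  t = 1.0000: term = 56.601092
  t = 1.5000: term = 111.915159
  t = 2.0000: term = 184.404611
  t = 2.5000: term = 273.462103
  t = 3.0000: term = 378.494260
  t = 3.5000: term = 498.921417
  t = 4.0000: term = 634.177354
  t = 4.5000: term = 783.709039
  t = 5.0000: term = 24921.061803
Convexity = (1/P) * sum = 27861.830839 / 1263.075165 = 22.058727


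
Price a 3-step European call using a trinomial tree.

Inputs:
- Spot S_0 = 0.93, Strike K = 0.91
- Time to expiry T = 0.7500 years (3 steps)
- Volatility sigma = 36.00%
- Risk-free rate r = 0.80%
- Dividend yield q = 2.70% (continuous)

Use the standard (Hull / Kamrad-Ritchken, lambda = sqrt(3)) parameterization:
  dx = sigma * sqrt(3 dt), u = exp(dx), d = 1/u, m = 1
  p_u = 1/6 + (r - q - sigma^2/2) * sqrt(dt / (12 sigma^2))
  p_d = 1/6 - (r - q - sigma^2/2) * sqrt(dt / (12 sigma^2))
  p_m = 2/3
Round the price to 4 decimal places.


dt = T/N = 0.250000; dx = sigma*sqrt(3*dt) = 0.311769
u = exp(dx) = 1.365839; d = 1/u = 0.732151
p_u = 0.133068, p_m = 0.666667, p_d = 0.200265
Discount per step: exp(-r*dt) = 0.998002
Stock lattice S(k, j) with j the centered position index:
  k=0: S(0,+0) = 0.9300
  k=1: S(1,-1) = 0.6809; S(1,+0) = 0.9300; S(1,+1) = 1.2702
  k=2: S(2,-2) = 0.4985; S(2,-1) = 0.6809; S(2,+0) = 0.9300; S(2,+1) = 1.2702; S(2,+2) = 1.7349
  k=3: S(3,-3) = 0.3650; S(3,-2) = 0.4985; S(3,-1) = 0.6809; S(3,+0) = 0.9300; S(3,+1) = 1.2702; S(3,+2) = 1.7349; S(3,+3) = 2.3696
Terminal payoffs V(N, j) = max(S_T - K, 0):
  V(3,-3) = 0.000000; V(3,-2) = 0.000000; V(3,-1) = 0.000000; V(3,+0) = 0.020000; V(3,+1) = 0.360231; V(3,+2) = 0.824931; V(3,+3) = 1.459637
Backward induction: V(k, j) = exp(-r*dt) * [p_u * V(k+1, j+1) + p_m * V(k+1, j) + p_d * V(k+1, j-1)]
  V(2,-2) = exp(-r*dt) * [p_u*0.000000 + p_m*0.000000 + p_d*0.000000] = 0.000000
  V(2,-1) = exp(-r*dt) * [p_u*0.020000 + p_m*0.000000 + p_d*0.000000] = 0.002656
  V(2,+0) = exp(-r*dt) * [p_u*0.360231 + p_m*0.020000 + p_d*0.000000] = 0.061146
  V(2,+1) = exp(-r*dt) * [p_u*0.824931 + p_m*0.360231 + p_d*0.020000] = 0.353224
  V(2,+2) = exp(-r*dt) * [p_u*1.459637 + p_m*0.824931 + p_d*0.360231] = 0.814696
  V(1,-1) = exp(-r*dt) * [p_u*0.061146 + p_m*0.002656 + p_d*0.000000] = 0.009887
  V(1,+0) = exp(-r*dt) * [p_u*0.353224 + p_m*0.061146 + p_d*0.002656] = 0.088122
  V(1,+1) = exp(-r*dt) * [p_u*0.814696 + p_m*0.353224 + p_d*0.061146] = 0.355426
  V(0,+0) = exp(-r*dt) * [p_u*0.355426 + p_m*0.088122 + p_d*0.009887] = 0.107808

Answer: Price = V(0,0) = 0.1078


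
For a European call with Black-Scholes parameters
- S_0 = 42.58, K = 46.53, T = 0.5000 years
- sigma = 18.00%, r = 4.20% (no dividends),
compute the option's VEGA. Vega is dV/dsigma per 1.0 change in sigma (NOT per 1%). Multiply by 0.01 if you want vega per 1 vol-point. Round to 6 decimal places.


d1 = -0.4683608691; d2 = -0.5956400898
phi(d1) = 0.3575001544; exp(-qT) = 1.0000000000; exp(-rT) = 0.9792189646
Vega = S * exp(-qT) * phi(d1) * sqrt(T) = 42.5800 * 1.0000000000 * 0.3575001544 * 0.7071067812 = 10.763832

Answer: Vega = 10.763832


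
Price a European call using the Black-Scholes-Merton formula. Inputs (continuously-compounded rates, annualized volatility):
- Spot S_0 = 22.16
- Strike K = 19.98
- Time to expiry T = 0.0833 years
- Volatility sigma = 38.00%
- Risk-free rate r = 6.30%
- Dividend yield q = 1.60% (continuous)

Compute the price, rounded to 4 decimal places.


d1 = (ln(S/K) + (r - q + 0.5*sigma^2) * T) / (sigma * sqrt(T)) = 1.03475589
d2 = d1 - sigma * sqrt(T) = 0.92508128
exp(-rT) = 0.99476585; exp(-qT) = 0.99866809
C = S_0 * exp(-qT) * N(d1) - K * exp(-rT) * N(d2)
N(d1) = 0.84960854; N(d2) = 0.82253819
C = 22.1600 * 0.99866809 * 0.84960854 - 19.9800 * 0.99476585 * 0.82253819 = 2.4540

Answer: Price = 2.4540


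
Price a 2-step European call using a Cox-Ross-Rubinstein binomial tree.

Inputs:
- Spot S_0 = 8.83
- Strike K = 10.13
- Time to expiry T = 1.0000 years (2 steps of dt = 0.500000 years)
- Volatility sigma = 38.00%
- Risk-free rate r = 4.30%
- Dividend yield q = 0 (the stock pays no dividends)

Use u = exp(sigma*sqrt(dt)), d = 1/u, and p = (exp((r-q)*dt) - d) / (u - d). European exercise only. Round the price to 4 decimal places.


dt = T/N = 0.500000
u = exp(sigma*sqrt(dt)) = 1.308263; d = 1/u = 0.764372
p = (exp((r-q)*dt) - d) / (u - d) = 0.473184
Discount per step: exp(-r*dt) = 0.978729
Stock lattice S(k, i) with i counting down-moves:
  k=0: S(0,0) = 8.8300
  k=1: S(1,0) = 11.5520; S(1,1) = 6.7494
  k=2: S(2,0) = 15.1130; S(2,1) = 8.8300; S(2,2) = 5.1591
Terminal payoffs V(N, i) = max(S_T - K, 0):
  V(2,0) = 4.983013; V(2,1) = 0.000000; V(2,2) = 0.000000
Backward induction: V(k, i) = exp(-r*dt) * [p * V(k+1, i) + (1-p) * V(k+1, i+1)].
  V(1,0) = exp(-r*dt) * [p*4.983013 + (1-p)*0.000000] = 2.307729
  V(1,1) = exp(-r*dt) * [p*0.000000 + (1-p)*0.000000] = 0.000000
  V(0,0) = exp(-r*dt) * [p*2.307729 + (1-p)*0.000000] = 1.068754

Answer: Price = V(0,0) = 1.0688


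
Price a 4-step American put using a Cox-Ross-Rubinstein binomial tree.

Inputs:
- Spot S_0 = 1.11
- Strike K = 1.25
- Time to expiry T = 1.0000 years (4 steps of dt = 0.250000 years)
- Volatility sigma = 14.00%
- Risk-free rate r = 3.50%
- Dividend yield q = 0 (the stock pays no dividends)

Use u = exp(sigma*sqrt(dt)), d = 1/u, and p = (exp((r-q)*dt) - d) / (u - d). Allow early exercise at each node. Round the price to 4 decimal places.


Answer: Price = V(0,0) = 0.1400

Derivation:
dt = T/N = 0.250000
u = exp(sigma*sqrt(dt)) = 1.072508; d = 1/u = 0.932394
p = (exp((r-q)*dt) - d) / (u - d) = 0.545230
Discount per step: exp(-r*dt) = 0.991288
Stock lattice S(k, i) with i counting down-moves:
  k=0: S(0,0) = 1.1100
  k=1: S(1,0) = 1.1905; S(1,1) = 1.0350
  k=2: S(2,0) = 1.2768; S(2,1) = 1.1100; S(2,2) = 0.9650
  k=3: S(3,0) = 1.3694; S(3,1) = 1.1905; S(3,2) = 1.0350; S(3,3) = 0.8997
  k=4: S(4,0) = 1.4687; S(4,1) = 1.2768; S(4,2) = 1.1100; S(4,3) = 0.9650; S(4,4) = 0.8389
Terminal payoffs V(N, i) = max(K - S_T, 0):
  V(4,0) = 0.000000; V(4,1) = 0.000000; V(4,2) = 0.140000; V(4,3) = 0.285012; V(4,4) = 0.411080
Backward induction: V(k, i) = exp(-r*dt) * [p * V(k+1, i) + (1-p) * V(k+1, i+1)]; then take max(V_cont, immediate exercise) for American.
  V(3,0) = exp(-r*dt) * [p*0.000000 + (1-p)*0.000000] = 0.000000; exercise = 0.000000; V(3,0) = max -> 0.000000
  V(3,1) = exp(-r*dt) * [p*0.000000 + (1-p)*0.140000] = 0.063113; exercise = 0.059516; V(3,1) = max -> 0.063113
  V(3,2) = exp(-r*dt) * [p*0.140000 + (1-p)*0.285012] = 0.204153; exercise = 0.215043; V(3,2) = max -> 0.215043
  V(3,3) = exp(-r*dt) * [p*0.285012 + (1-p)*0.411080] = 0.339362; exercise = 0.350251; V(3,3) = max -> 0.350251
  V(2,0) = exp(-r*dt) * [p*0.000000 + (1-p)*0.063113] = 0.028452; exercise = 0.000000; V(2,0) = max -> 0.028452
  V(2,1) = exp(-r*dt) * [p*0.063113 + (1-p)*0.215043] = 0.131054; exercise = 0.140000; V(2,1) = max -> 0.140000
  V(2,2) = exp(-r*dt) * [p*0.215043 + (1-p)*0.350251] = 0.274123; exercise = 0.285012; V(2,2) = max -> 0.285012
  V(1,0) = exp(-r*dt) * [p*0.028452 + (1-p)*0.140000] = 0.078491; exercise = 0.059516; V(1,0) = max -> 0.078491
  V(1,1) = exp(-r*dt) * [p*0.140000 + (1-p)*0.285012] = 0.204153; exercise = 0.215043; V(1,1) = max -> 0.215043
  V(0,0) = exp(-r*dt) * [p*0.078491 + (1-p)*0.215043] = 0.139366; exercise = 0.140000; V(0,0) = max -> 0.140000


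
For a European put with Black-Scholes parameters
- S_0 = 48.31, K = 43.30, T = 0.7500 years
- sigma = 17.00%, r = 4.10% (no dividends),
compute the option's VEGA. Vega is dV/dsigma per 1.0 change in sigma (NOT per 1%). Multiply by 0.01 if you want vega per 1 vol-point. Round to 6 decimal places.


d1 = 1.0261446271; d2 = 0.8789203085
phi(d1) = 0.2356459220; exp(-qT) = 1.0000000000; exp(-rT) = 0.9697179723
Vega = S * exp(-qT) * phi(d1) * sqrt(T) = 48.3100 * 1.0000000000 * 0.2356459220 * 0.8660254038 = 9.858880

Answer: Vega = 9.858880


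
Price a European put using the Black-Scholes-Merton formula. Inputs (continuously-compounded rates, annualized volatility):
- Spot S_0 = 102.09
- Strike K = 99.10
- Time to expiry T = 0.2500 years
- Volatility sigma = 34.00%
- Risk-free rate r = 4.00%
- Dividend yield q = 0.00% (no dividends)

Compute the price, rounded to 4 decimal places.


d1 = (ln(S/K) + (r - q + 0.5*sigma^2) * T) / (sigma * sqrt(T)) = 0.31867845
d2 = d1 - sigma * sqrt(T) = 0.14867845
exp(-rT) = 0.99004983; exp(-qT) = 1.00000000
P = K * exp(-rT) * N(-d2) - S_0 * exp(-qT) * N(-d1)
N(-d1) = 0.37498518; N(-d2) = 0.44090368
P = 99.1000 * 0.99004983 * 0.44090368 - 102.0900 * 1.00000000 * 0.37498518 = 4.9766

Answer: Price = 4.9766


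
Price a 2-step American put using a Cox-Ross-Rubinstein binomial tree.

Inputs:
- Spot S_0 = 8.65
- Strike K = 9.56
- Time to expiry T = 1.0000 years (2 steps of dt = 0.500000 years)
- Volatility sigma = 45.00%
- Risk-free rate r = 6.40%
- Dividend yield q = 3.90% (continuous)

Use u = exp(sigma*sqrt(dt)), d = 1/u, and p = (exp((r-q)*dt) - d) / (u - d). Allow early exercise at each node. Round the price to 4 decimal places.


dt = T/N = 0.500000
u = exp(sigma*sqrt(dt)) = 1.374648; d = 1/u = 0.727459
p = (exp((r-q)*dt) - d) / (u - d) = 0.440550
Discount per step: exp(-r*dt) = 0.968507
Stock lattice S(k, i) with i counting down-moves:
  k=0: S(0,0) = 8.6500
  k=1: S(1,0) = 11.8907; S(1,1) = 6.2925
  k=2: S(2,0) = 16.3455; S(2,1) = 8.6500; S(2,2) = 4.5775
Terminal payoffs V(N, i) = max(K - S_T, 0):
  V(2,0) = 0.000000; V(2,1) = 0.910000; V(2,2) = 4.982453
Backward induction: V(k, i) = exp(-r*dt) * [p * V(k+1, i) + (1-p) * V(k+1, i+1)]; then take max(V_cont, immediate exercise) for American.
  V(1,0) = exp(-r*dt) * [p*0.000000 + (1-p)*0.910000] = 0.493066; exercise = 0.000000; V(1,0) = max -> 0.493066
  V(1,1) = exp(-r*dt) * [p*0.910000 + (1-p)*4.982453] = 3.087921; exercise = 3.267482; V(1,1) = max -> 3.267482
  V(0,0) = exp(-r*dt) * [p*0.493066 + (1-p)*3.267482] = 1.980801; exercise = 0.910000; V(0,0) = max -> 1.980801

Answer: Price = V(0,0) = 1.9808


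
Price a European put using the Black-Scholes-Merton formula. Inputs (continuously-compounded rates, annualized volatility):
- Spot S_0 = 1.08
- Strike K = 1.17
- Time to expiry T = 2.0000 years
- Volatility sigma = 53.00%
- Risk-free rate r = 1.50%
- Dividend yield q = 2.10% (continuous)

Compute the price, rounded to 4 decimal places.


d1 = (ln(S/K) + (r - q + 0.5*sigma^2) * T) / (sigma * sqrt(T)) = 0.25196655
d2 = d1 - sigma * sqrt(T) = -0.49756664
exp(-rT) = 0.97044553; exp(-qT) = 0.95886978
P = K * exp(-rT) * N(-d2) - S_0 * exp(-qT) * N(-d1)
N(-d1) = 0.40053346; N(-d2) = 0.69060524
P = 1.1700 * 0.97044553 * 0.69060524 - 1.0800 * 0.95886978 * 0.40053346 = 0.3693

Answer: Price = 0.3693


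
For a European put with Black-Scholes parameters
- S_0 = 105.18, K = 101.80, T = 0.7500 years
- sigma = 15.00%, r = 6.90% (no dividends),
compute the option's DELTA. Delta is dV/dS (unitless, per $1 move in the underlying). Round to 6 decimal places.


Answer: Delta = -0.237377

Derivation:
d1 = 0.7147639753; d2 = 0.5848601647
phi(d1) = 0.3090097951; exp(-qT) = 1.0000000000; exp(-rT) = 0.9495662287
N(-d1) = 0.2373774494
Delta = -exp(-qT) * N(-d1) = -1.0000000000 * 0.2373774494 = -0.237377


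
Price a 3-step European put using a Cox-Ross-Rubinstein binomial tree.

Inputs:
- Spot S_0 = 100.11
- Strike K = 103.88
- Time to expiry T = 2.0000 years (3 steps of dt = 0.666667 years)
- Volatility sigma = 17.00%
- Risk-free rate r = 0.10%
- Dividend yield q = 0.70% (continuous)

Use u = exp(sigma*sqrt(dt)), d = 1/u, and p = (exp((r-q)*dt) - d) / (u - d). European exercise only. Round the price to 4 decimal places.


Answer: Price = V(0,0) = 13.0670

Derivation:
dt = T/N = 0.666667
u = exp(sigma*sqrt(dt)) = 1.148899; d = 1/u = 0.870398
p = (exp((r-q)*dt) - d) / (u - d) = 0.451021
Discount per step: exp(-r*dt) = 0.999334
Stock lattice S(k, i) with i counting down-moves:
  k=0: S(0,0) = 100.1100
  k=1: S(1,0) = 115.0163; S(1,1) = 87.1356
  k=2: S(2,0) = 132.1422; S(2,1) = 100.1100; S(2,2) = 75.8426
  k=3: S(3,0) = 151.8181; S(3,1) = 115.0163; S(3,2) = 87.1356; S(3,3) = 66.0133
Terminal payoffs V(N, i) = max(K - S_T, 0):
  V(3,0) = 0.000000; V(3,1) = 0.000000; V(3,2) = 16.744432; V(3,3) = 37.866694
Backward induction: V(k, i) = exp(-r*dt) * [p * V(k+1, i) + (1-p) * V(k+1, i+1)].
  V(2,0) = exp(-r*dt) * [p*0.000000 + (1-p)*0.000000] = 0.000000
  V(2,1) = exp(-r*dt) * [p*0.000000 + (1-p)*16.744432] = 9.186222
  V(2,2) = exp(-r*dt) * [p*16.744432 + (1-p)*37.866694] = 28.321232
  V(1,0) = exp(-r*dt) * [p*0.000000 + (1-p)*9.186222] = 5.039686
  V(1,1) = exp(-r*dt) * [p*9.186222 + (1-p)*28.321232] = 19.677825
  V(0,0) = exp(-r*dt) * [p*5.039686 + (1-p)*19.677825] = 13.067009


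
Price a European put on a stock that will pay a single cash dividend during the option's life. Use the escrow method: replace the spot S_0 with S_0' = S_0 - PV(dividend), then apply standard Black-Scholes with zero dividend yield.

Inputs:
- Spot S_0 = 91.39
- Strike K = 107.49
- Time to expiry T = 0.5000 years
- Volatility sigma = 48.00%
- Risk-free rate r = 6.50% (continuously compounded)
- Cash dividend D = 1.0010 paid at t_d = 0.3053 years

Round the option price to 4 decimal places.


PV(D) = D * exp(-r * t_d) = 1.0010 * 0.98035111 = 0.98133146
S_0' = S_0 - PV(D) = 91.3900 - 0.98133146 = 90.40866854
d1 = (ln(S_0'/K) + (r + sigma^2/2)*T) / (sigma*sqrt(T)) = -0.24441637
d2 = d1 - sigma*sqrt(T) = -0.58382762
exp(-rT) = 0.96802245
N(-d1) = 0.59654582; N(-d2) = 0.72033185
P = K * exp(-rT) * N(-d2) - S_0' * N(-d1) = 107.4900 * 0.96802245 * 0.72033185 - 90.40866854 * 0.59654582 = 21.0196

Answer: Price = 21.0196


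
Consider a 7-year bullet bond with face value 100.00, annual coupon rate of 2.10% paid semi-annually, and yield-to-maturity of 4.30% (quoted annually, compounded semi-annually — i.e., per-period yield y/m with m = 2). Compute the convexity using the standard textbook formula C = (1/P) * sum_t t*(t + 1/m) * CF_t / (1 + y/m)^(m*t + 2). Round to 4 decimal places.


Answer: Convexity = 45.6109

Derivation:
Coupon per period c = face * coupon_rate / m = 1.050000
Periods per year m = 2; per-period yield y/m = 0.021500
Number of cashflows N = 14
Cashflows (t years, CF_t, discount factor 1/(1+y/m)^(m*t), PV):
  t = 0.5000: CF_t = 1.050000, DF = 0.978953, PV = 1.027900
  t = 1.0000: CF_t = 1.050000, DF = 0.958348, PV = 1.006265
  t = 1.5000: CF_t = 1.050000, DF = 0.938177, PV = 0.985086
  t = 2.0000: CF_t = 1.050000, DF = 0.918431, PV = 0.964353
  t = 2.5000: CF_t = 1.050000, DF = 0.899100, PV = 0.944055
  t = 3.0000: CF_t = 1.050000, DF = 0.880177, PV = 0.924185
  t = 3.5000: CF_t = 1.050000, DF = 0.861651, PV = 0.904734
  t = 4.0000: CF_t = 1.050000, DF = 0.843515, PV = 0.885691
  t = 4.5000: CF_t = 1.050000, DF = 0.825762, PV = 0.867050
  t = 5.0000: CF_t = 1.050000, DF = 0.808381, PV = 0.848800
  t = 5.5000: CF_t = 1.050000, DF = 0.791367, PV = 0.830935
  t = 6.0000: CF_t = 1.050000, DF = 0.774711, PV = 0.813446
  t = 6.5000: CF_t = 1.050000, DF = 0.758405, PV = 0.796325
  t = 7.0000: CF_t = 101.050000, DF = 0.742442, PV = 75.023812
Price P = sum_t PV_t = 86.822638
Convexity numerator sum_t t*(t + 1/m) * CF_t / (1+y/m)^(m*t + 2):
  t = 0.5000: term = 0.492543
  t = 1.0000: term = 1.446529
  t = 1.5000: term = 2.832166
  t = 2.0000: term = 4.620927
  t = 2.5000: term = 6.785502
  t = 3.0000: term = 9.299758
  t = 3.5000: term = 12.138695
  t = 4.0000: term = 15.278408
  t = 4.5000: term = 18.696045
  t = 5.0000: term = 22.369771
  t = 5.5000: term = 26.278733
  t = 6.0000: term = 30.403019
  t = 6.5000: term = 34.723631
  t = 7.0000: term = 3774.693435
Convexity = (1/P) * sum = 3960.059160 / 86.822638 = 45.610906


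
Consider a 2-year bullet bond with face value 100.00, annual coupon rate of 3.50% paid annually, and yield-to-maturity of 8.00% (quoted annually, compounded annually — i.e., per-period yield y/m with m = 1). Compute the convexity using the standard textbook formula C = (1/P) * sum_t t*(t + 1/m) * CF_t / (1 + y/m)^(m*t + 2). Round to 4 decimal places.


Answer: Convexity = 5.0232

Derivation:
Coupon per period c = face * coupon_rate / m = 3.500000
Periods per year m = 1; per-period yield y/m = 0.080000
Number of cashflows N = 2
Cashflows (t years, CF_t, discount factor 1/(1+y/m)^(m*t), PV):
  t = 1.0000: CF_t = 3.500000, DF = 0.925926, PV = 3.240741
  t = 2.0000: CF_t = 103.500000, DF = 0.857339, PV = 88.734568
Price P = sum_t PV_t = 91.975309
Convexity numerator sum_t t*(t + 1/m) * CF_t / (1+y/m)^(m*t + 2):
  t = 1.0000: term = 5.556826
  t = 2.0000: term = 456.453539
Convexity = (1/P) * sum = 462.010364 / 91.975309 = 5.023200


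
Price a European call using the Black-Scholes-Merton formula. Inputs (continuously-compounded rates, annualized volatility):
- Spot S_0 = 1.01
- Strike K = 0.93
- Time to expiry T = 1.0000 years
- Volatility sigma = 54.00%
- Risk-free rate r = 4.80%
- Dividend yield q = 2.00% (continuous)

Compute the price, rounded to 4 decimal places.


Answer: Price = 0.2555

Derivation:
d1 = (ln(S/K) + (r - q + 0.5*sigma^2) * T) / (sigma * sqrt(T)) = 0.47466856
d2 = d1 - sigma * sqrt(T) = -0.06533144
exp(-rT) = 0.95313379; exp(-qT) = 0.98019867
C = S_0 * exp(-qT) * N(d1) - K * exp(-rT) * N(d2)
N(d1) = 0.68248839; N(d2) = 0.47395506
C = 1.0100 * 0.98019867 * 0.68248839 - 0.9300 * 0.95313379 * 0.47395506 = 0.2555


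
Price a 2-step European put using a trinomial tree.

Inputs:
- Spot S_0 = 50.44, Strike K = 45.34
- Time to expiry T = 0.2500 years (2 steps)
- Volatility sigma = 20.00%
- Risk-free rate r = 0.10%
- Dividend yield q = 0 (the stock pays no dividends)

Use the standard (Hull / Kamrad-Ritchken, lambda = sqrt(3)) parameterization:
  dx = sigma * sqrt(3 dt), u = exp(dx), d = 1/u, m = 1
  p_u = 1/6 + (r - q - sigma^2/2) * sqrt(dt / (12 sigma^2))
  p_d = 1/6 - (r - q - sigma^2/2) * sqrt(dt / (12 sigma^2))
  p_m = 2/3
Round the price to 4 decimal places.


dt = T/N = 0.125000; dx = sigma*sqrt(3*dt) = 0.122474
u = exp(dx) = 1.130290; d = 1/u = 0.884728
p_u = 0.156971, p_m = 0.666667, p_d = 0.176363
Discount per step: exp(-r*dt) = 0.999875
Stock lattice S(k, j) with j the centered position index:
  k=0: S(0,+0) = 50.4400
  k=1: S(1,-1) = 44.6257; S(1,+0) = 50.4400; S(1,+1) = 57.0118
  k=2: S(2,-2) = 39.4816; S(2,-1) = 44.6257; S(2,+0) = 50.4400; S(2,+1) = 57.0118; S(2,+2) = 64.4399
Terminal payoffs V(N, j) = max(K - S_T, 0):
  V(2,-2) = 5.858369; V(2,-1) = 0.714296; V(2,+0) = 0.000000; V(2,+1) = 0.000000; V(2,+2) = 0.000000
Backward induction: V(k, j) = exp(-r*dt) * [p_u * V(k+1, j+1) + p_m * V(k+1, j) + p_d * V(k+1, j-1)]
  V(1,-1) = exp(-r*dt) * [p_u*0.000000 + p_m*0.714296 + p_d*5.858369] = 1.509205
  V(1,+0) = exp(-r*dt) * [p_u*0.000000 + p_m*0.000000 + p_d*0.714296] = 0.125959
  V(1,+1) = exp(-r*dt) * [p_u*0.000000 + p_m*0.000000 + p_d*0.000000] = 0.000000
  V(0,+0) = exp(-r*dt) * [p_u*0.000000 + p_m*0.125959 + p_d*1.509205] = 0.350096

Answer: Price = V(0,0) = 0.3501


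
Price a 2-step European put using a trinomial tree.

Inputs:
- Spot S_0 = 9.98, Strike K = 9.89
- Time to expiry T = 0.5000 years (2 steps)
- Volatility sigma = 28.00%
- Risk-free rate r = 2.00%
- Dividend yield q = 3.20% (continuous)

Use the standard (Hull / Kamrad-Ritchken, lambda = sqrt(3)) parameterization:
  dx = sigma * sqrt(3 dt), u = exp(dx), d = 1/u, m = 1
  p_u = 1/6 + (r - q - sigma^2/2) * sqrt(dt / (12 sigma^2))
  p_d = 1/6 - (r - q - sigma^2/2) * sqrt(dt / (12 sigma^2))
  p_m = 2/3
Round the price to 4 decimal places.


Answer: Price = V(0,0) = 0.6629

Derivation:
dt = T/N = 0.250000; dx = sigma*sqrt(3*dt) = 0.242487
u = exp(dx) = 1.274415; d = 1/u = 0.784674
p_u = 0.140274, p_m = 0.666667, p_d = 0.193060
Discount per step: exp(-r*dt) = 0.995012
Stock lattice S(k, j) with j the centered position index:
  k=0: S(0,+0) = 9.9800
  k=1: S(1,-1) = 7.8310; S(1,+0) = 9.9800; S(1,+1) = 12.7187
  k=2: S(2,-2) = 6.1448; S(2,-1) = 7.8310; S(2,+0) = 9.9800; S(2,+1) = 12.7187; S(2,+2) = 16.2088
Terminal payoffs V(N, j) = max(K - S_T, 0):
  V(2,-2) = 3.745184; V(2,-1) = 2.058955; V(2,+0) = 0.000000; V(2,+1) = 0.000000; V(2,+2) = 0.000000
Backward induction: V(k, j) = exp(-r*dt) * [p_u * V(k+1, j+1) + p_m * V(k+1, j) + p_d * V(k+1, j-1)]
  V(1,-1) = exp(-r*dt) * [p_u*0.000000 + p_m*2.058955 + p_d*3.745184] = 2.085229
  V(1,+0) = exp(-r*dt) * [p_u*0.000000 + p_m*0.000000 + p_d*2.058955] = 0.395519
  V(1,+1) = exp(-r*dt) * [p_u*0.000000 + p_m*0.000000 + p_d*0.000000] = 0.000000
  V(0,+0) = exp(-r*dt) * [p_u*0.000000 + p_m*0.395519 + p_d*2.085229] = 0.662930


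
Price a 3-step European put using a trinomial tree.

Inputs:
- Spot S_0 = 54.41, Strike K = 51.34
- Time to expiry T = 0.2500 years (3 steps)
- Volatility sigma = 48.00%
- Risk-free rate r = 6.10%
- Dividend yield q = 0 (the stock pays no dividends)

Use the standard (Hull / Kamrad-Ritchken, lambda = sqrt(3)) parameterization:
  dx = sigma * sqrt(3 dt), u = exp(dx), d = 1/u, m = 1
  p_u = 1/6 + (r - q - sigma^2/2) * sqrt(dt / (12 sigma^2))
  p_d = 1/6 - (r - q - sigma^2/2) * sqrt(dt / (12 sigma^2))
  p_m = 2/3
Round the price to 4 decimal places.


Answer: Price = V(0,0) = 3.3103

Derivation:
dt = T/N = 0.083333; dx = sigma*sqrt(3*dt) = 0.240000
u = exp(dx) = 1.271249; d = 1/u = 0.786628
p_u = 0.157257, p_m = 0.666667, p_d = 0.176076
Discount per step: exp(-r*dt) = 0.994930
Stock lattice S(k, j) with j the centered position index:
  k=0: S(0,+0) = 54.4100
  k=1: S(1,-1) = 42.8004; S(1,+0) = 54.4100; S(1,+1) = 69.1687
  k=2: S(2,-2) = 33.6680; S(2,-1) = 42.8004; S(2,+0) = 54.4100; S(2,+1) = 69.1687; S(2,+2) = 87.9306
  k=3: S(3,-3) = 26.4842; S(3,-2) = 33.6680; S(3,-1) = 42.8004; S(3,+0) = 54.4100; S(3,+1) = 69.1687; S(3,+2) = 87.9306; S(3,+3) = 111.7817
Terminal payoffs V(N, j) = max(K - S_T, 0):
  V(3,-3) = 24.855810; V(3,-2) = 17.671996; V(3,-1) = 8.539578; V(3,+0) = 0.000000; V(3,+1) = 0.000000; V(3,+2) = 0.000000; V(3,+3) = 0.000000
Backward induction: V(k, j) = exp(-r*dt) * [p_u * V(k+1, j+1) + p_m * V(k+1, j) + p_d * V(k+1, j-1)]
  V(2,-2) = exp(-r*dt) * [p_u*8.539578 + p_m*17.671996 + p_d*24.855810] = 17.412023
  V(2,-1) = exp(-r*dt) * [p_u*0.000000 + p_m*8.539578 + p_d*17.671996] = 8.760030
  V(2,+0) = exp(-r*dt) * [p_u*0.000000 + p_m*0.000000 + p_d*8.539578] = 1.495994
  V(2,+1) = exp(-r*dt) * [p_u*0.000000 + p_m*0.000000 + p_d*0.000000] = 0.000000
  V(2,+2) = exp(-r*dt) * [p_u*0.000000 + p_m*0.000000 + p_d*0.000000] = 0.000000
  V(1,-1) = exp(-r*dt) * [p_u*1.495994 + p_m*8.760030 + p_d*17.412023] = 9.094772
  V(1,+0) = exp(-r*dt) * [p_u*0.000000 + p_m*1.495994 + p_d*8.760030] = 2.526886
  V(1,+1) = exp(-r*dt) * [p_u*0.000000 + p_m*0.000000 + p_d*1.495994] = 0.262074
  V(0,+0) = exp(-r*dt) * [p_u*0.262074 + p_m*2.526886 + p_d*9.094772] = 3.310308
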